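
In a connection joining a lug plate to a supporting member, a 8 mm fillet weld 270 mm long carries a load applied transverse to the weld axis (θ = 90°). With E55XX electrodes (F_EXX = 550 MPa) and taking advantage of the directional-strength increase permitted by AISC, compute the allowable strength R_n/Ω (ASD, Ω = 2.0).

R_n/Ω ≈ 378 kN

t_e = 0.707 × 8 = 5.656 mm; A_we = 5.656 × 270 = 1527 mm².
Directional factor: 1.0 + 0.5 sin^1.5(90°) = 1.5.
F_nw = 0.6 × 550 × 1.5 = 495 MPa.
R_n/Ω = (495 × 1527) / 2.0 × 10⁻³ = 378 kN.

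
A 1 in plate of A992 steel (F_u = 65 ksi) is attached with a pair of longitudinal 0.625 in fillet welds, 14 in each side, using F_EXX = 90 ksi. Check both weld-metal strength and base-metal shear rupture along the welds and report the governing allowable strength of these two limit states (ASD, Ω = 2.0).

t_e = 0.707 × 0.625 = 0.4419 in; L = 28 in.
Weld metal: R_n/Ω = (1/2.0) × 0.6 × 90 × 0.4419 × 28 = 334.1 kips.
Base metal (shear rupture): R_n/Ω = (1/2.0) × 0.6 × 65 × 1 × 28 = 546 kips.
Governing: weld metal.

R_n/Ω ≈ 334 kips (weld metal governs)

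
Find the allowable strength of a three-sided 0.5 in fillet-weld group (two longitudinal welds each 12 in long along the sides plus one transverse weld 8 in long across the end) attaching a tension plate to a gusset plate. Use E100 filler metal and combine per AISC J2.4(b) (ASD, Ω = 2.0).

R_n/Ω ≈ 344 kips

E100XX → F_EXX = 100 ksi.
t_e = 0.707 × 0.5 = 0.3535 in.
R_nwl = 0.6 × 100 × 0.3535 × 24 = 509 kips (longitudinal, 2 welds).
R_nwt = 0.6 × 100 × 0.3535 × 8 = 169.7 kips (transverse, base value).
(i) R_nwl + R_nwt = 678.7 kips; (ii) 0.85 R_nwl + 1.5 R_nwt = 687.2 kips.
R_n = max = 687.2 kips [governs: (ii)]; R_n/Ω = 343.6 kips.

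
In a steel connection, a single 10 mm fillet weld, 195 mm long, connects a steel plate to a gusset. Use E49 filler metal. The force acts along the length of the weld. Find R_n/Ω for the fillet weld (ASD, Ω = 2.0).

E49XX → F_EXX = 490 MPa.
Effective throat t_e = 0.707 × 10 = 7.07 mm.
Total length L = 195 mm; A_we = 7.07 × 195 = 1379 mm².
F_nw = 0.6 F_EXX = 0.6 × 490 = 294 MPa.
R_n = 294 × 1379 × 10⁻³ = 405.3 kN; R_n/Ω = 405.3/2.0 = 202.7 kN.

R_n/Ω ≈ 203 kN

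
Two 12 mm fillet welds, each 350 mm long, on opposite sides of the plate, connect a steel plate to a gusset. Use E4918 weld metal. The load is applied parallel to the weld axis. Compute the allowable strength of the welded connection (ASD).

E49XX → F_EXX = 490 MPa.
Effective throat t_e = 0.707 × 12 = 8.484 mm.
Total length L = 700 mm; A_we = 8.484 × 700 = 5939 mm².
F_nw = 0.6 F_EXX = 0.6 × 490 = 294 MPa.
R_n = 294 × 5939 × 10⁻³ = 1746 kN; R_n/Ω = 1746/2.0 = 873 kN.

R_n/Ω ≈ 873 kN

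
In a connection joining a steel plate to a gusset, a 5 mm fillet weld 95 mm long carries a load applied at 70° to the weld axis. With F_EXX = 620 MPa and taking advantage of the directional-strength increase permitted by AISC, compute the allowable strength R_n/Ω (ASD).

t_e = 0.707 × 5 = 3.535 mm; A_we = 3.535 × 95 = 335.8 mm².
Directional factor: 1.0 + 0.5 sin^1.5(70°) = 1.455.
F_nw = 0.6 × 620 × 1.455 = 541.4 MPa.
R_n/Ω = (541.4 × 335.8) / 2.0 × 10⁻³ = 90.91 kN.

R_n/Ω ≈ 90.9 kN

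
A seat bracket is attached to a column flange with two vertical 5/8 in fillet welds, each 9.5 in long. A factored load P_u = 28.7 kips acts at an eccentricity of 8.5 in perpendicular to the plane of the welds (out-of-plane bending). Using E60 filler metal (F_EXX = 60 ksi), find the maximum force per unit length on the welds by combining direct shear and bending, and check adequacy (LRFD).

L_w = 2 × 9.5 = 19 in; section modulus (unit throat) S = 2 × L²/6 = 30.08 in².
Direct shear f_v = P/L_w = 28.7/19 = 1.511 kip/in.
Moment M = P × e = 28.7 × 8.5 = 243.95 kip·in; bending f_b = M/S = 8.109 kip/in.
f_max = √(f_v² + f_b²) = √(1.511² + 8.109²) = 8.249 kip/in.
φr_n = 0.75 × 0.6 × 60 × (0.707 × 0.625) = 11.93 kip/in → adequate.

f_max ≈ 8.25 kip/in; adequate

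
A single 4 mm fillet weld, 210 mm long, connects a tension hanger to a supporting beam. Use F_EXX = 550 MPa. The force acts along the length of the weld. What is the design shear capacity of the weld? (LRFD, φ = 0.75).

Effective throat t_e = 0.707 × 4 = 2.828 mm.
Total length L = 210 mm; A_we = 2.828 × 210 = 593.9 mm².
F_nw = 0.6 F_EXX = 0.6 × 550 = 330 MPa.
φR_n = 0.75 × 330 × 593.9 × 10⁻³ = 147 kN.

φR_n ≈ 147 kN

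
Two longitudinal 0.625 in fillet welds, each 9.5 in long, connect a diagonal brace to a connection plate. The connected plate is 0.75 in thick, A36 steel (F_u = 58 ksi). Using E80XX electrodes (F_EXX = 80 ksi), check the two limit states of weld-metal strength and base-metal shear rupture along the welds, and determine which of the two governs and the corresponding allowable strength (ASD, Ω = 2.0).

t_e = 0.707 × 0.625 = 0.4419 in; L = 19 in.
Weld metal: R_n/Ω = (1/2.0) × 0.6 × 80 × 0.4419 × 19 = 201.5 kips.
Base metal (shear rupture): R_n/Ω = (1/2.0) × 0.6 × 58 × 0.75 × 19 = 247.9 kips.
Governing: weld metal.

R_n/Ω ≈ 201 kips (weld metal governs)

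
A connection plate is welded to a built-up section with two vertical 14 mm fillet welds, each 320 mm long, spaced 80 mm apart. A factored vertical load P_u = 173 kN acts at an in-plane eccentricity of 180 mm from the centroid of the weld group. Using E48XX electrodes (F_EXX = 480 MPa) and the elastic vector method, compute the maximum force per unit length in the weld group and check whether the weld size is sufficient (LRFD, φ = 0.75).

f_max ≈ 897 N/mm; adequate

Total weld length L_w = 640 mm. Treat welds as unit-width lines.
Polar moment about centroid: J = 2[d³/12 + d(b/2)²] = 2[320³/12 + 320×40²] = 6485000 mm³.
Direct shear f_v = P/L_w = 173×10³ / 640 = 270.3 N/mm (vertical).
Torsion M = P·e = 173×10³ × 180 = 31140000 N·mm.
Critical point at (x, y) = (40, 160) from centroid. f_tx = M·y/J = 768.3 N/mm; f_ty = M·x/J = 192.1 N/mm.
Resultant f_max = √[f_tx² + (f_v + f_ty)²] = √[768.3² + (270.3 + 192.1)²] = 896.7 N/mm.
Capacity per unit length: φr_n = 0.75 × 0.6 × 480 × (0.707 × 14) = 2138 N/mm.
896.7 ≤ 2138 → adequate.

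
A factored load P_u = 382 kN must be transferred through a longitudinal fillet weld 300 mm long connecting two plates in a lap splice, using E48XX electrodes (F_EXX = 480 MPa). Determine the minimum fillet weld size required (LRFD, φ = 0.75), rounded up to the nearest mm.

Total weld length L = 300 mm.
Required throat t_e = P_u / (φ × 0.6 F_EXX × L) = 382 / (0.75 × 0.6 × 480 × 300 × 10⁻³) = 5.895 mm.
Required leg w = t_e / 0.707 = 8.338 mm → use 9 mm.

w = 9 mm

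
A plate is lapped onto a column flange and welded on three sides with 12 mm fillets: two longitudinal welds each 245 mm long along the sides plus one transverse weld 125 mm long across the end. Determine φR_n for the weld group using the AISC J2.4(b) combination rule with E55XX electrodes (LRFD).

E55XX → F_EXX = 550 MPa.
t_e = 0.707 × 12 = 8.484 mm.
R_nwl = 0.6 × 550 × 8.484 × 490 × 10⁻³ = 1372 kN (longitudinal, 2 welds).
R_nwt = 0.6 × 550 × 8.484 × 125 × 10⁻³ = 350 kN (transverse, base value).
(i) R_nwl + R_nwt = 1722 kN; (ii) 0.85 R_nwl + 1.5 R_nwt = 1691 kN.
R_n = max = 1722 kN [governs: (i)]; φR_n = 1291 kN.

φR_n ≈ 1290 kN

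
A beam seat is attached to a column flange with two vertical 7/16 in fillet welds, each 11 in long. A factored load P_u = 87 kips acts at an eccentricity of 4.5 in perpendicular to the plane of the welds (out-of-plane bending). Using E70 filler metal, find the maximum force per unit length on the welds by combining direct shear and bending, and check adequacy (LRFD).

E70XX → F_EXX = 70 ksi.
L_w = 2 × 11 = 22 in; section modulus (unit throat) S = 2 × L²/6 = 40.33 in².
Direct shear f_v = P/L_w = 87/22 = 3.955 kip/in.
Moment M = P × e = 87 × 4.5 = 391.5 kip·in; bending f_b = M/S = 9.707 kip/in.
f_max = √(f_v² + f_b²) = √(3.955² + 9.707²) = 10.48 kip/in.
φr_n = 0.75 × 0.6 × 70 × (0.707 × 0.4375) = 9.743 kip/in → NOT adequate.

f_max ≈ 10.5 kip/in; NOT adequate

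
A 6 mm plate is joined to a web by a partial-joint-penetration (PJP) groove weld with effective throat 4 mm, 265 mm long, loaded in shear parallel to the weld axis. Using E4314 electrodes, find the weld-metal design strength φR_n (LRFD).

φR_n ≈ 205 kN

E43XX → F_EXX = 430 MPa.
Effective throat (given) t_e = 4 mm.
A_we = 4 × 265 = 1060 mm².
F_nw = 0.6 F_EXX = 258 MPa.
φR_n = 0.75 × 258 × 1060 × 10⁻³ = 205.1 kN.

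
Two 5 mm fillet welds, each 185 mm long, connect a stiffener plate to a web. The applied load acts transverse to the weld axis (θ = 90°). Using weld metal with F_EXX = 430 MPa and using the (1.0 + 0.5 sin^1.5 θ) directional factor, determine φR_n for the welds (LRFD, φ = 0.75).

φR_n ≈ 380 kN

t_e = 0.707 × 5 = 3.535 mm; A_we = 3.535 × 370 = 1308 mm².
Directional factor: 1.0 + 0.5 sin^1.5(90°) = 1.5.
F_nw = 0.6 × 430 × 1.5 = 387 MPa.
φR_n = 0.75 × 387 × 1308 × 10⁻³ = 379.6 kN.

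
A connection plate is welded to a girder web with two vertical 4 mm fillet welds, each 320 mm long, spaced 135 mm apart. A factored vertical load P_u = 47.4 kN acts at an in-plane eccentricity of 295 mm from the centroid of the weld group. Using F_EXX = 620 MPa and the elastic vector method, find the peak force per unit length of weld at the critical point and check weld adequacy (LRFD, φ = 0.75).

Total weld length L_w = 640 mm. Treat welds as unit-width lines.
Polar moment about centroid: J = 2[d³/12 + d(b/2)²] = 2[320³/12 + 320×67.5²] = 8377000 mm³.
Direct shear f_v = P/L_w = 47.4×10³ / 640 = 74.06 N/mm (vertical).
Torsion M = P·e = 47.4×10³ × 295 = 13983000 N·mm.
Critical point at (x, y) = (67.5, 160) from centroid. f_tx = M·y/J = 267.1 N/mm; f_ty = M·x/J = 112.7 N/mm.
Resultant f_max = √[f_tx² + (f_v + f_ty)²] = √[267.1² + (74.06 + 112.7)²] = 325.9 N/mm.
Capacity per unit length: φr_n = 0.75 × 0.6 × 620 × (0.707 × 4) = 789 N/mm.
325.9 ≤ 789 → adequate.

f_max ≈ 326 N/mm; adequate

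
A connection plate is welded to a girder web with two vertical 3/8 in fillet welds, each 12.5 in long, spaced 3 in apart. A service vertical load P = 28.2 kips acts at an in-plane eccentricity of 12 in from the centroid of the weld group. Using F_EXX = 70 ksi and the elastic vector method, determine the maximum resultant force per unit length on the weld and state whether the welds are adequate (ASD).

f_max ≈ 6.06 kip/in; NOT adequate

Total weld length L_w = 25 in. Treat welds as unit-width lines.
Polar moment about centroid: J = 2[d³/12 + d(b/2)²] = 2[12.5³/12 + 12.5×1.5²] = 381.8 in³.
Direct shear f_v = P/L_w = 28.2 / 25 = 1.128 kip/in (vertical).
Torsion M = P·e = 28.2 × 12 = 338.4 kip·in.
Critical point at (x, y) = (1.5, 6.25) from centroid. f_tx = M·y/J = 5.54 kip/in; f_ty = M·x/J = 1.33 kip/in.
Resultant f_max = √[f_tx² + (f_v + f_ty)²] = √[5.54² + (1.128 + 1.33)²] = 6.061 kip/in.
Capacity per unit length: r_n/Ω = (1/2.0) × 0.6 × 70 × (0.707 × 0.375) = 5.568 kip/in.
6.061 > 5.568 → NOT adequate.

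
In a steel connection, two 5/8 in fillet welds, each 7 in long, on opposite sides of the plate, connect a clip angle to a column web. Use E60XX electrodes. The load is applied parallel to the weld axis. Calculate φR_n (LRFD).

E60XX → F_EXX = 60 ksi.
Effective throat t_e = 0.707 × 0.625 = 0.4419 in.
Total length L = 14 in; A_we = 0.4419 × 14 = 6.186 in².
F_nw = 0.6 F_EXX = 0.6 × 60 = 36 ksi.
φR_n = 0.75 × 36 × 6.186 = 167 kip.

φR_n ≈ 167 kip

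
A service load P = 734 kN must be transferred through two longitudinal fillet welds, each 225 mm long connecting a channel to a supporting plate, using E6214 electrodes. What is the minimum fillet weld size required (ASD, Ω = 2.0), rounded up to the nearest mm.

E62XX → F_EXX = 620 MPa.
Total weld length L = 450 mm.
Required throat t_e = P × Ω / (0.6 F_EXX × L) = 734 × 2.0 / (0.6 × 620 × 450 × 10⁻³) = 8.769 mm.
Required leg w = t_e / 0.707 = 12.4 mm → use 13 mm.

w = 13 mm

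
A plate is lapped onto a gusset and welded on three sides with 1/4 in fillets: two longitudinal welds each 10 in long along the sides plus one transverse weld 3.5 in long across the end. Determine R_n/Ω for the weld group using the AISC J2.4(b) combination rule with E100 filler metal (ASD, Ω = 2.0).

E100XX → F_EXX = 100 ksi.
t_e = 0.707 × 0.25 = 0.1767 in.
R_nwl = 0.6 × 100 × 0.1767 × 20 = 212.1 kip (longitudinal, 2 welds).
R_nwt = 0.6 × 100 × 0.1767 × 3.5 = 37.12 kip (transverse, base value).
(i) R_nwl + R_nwt = 249.2 kip; (ii) 0.85 R_nwl + 1.5 R_nwt = 236 kip.
R_n = max = 249.2 kip [governs: (i)]; R_n/Ω = 124.6 kip.

R_n/Ω ≈ 125 kip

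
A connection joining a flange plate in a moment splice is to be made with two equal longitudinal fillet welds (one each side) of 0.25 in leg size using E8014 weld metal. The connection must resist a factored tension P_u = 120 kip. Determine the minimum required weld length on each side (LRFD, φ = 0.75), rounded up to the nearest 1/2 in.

L = 9.5 in on each side

E80XX → F_EXX = 80 ksi.
Throat t_e = 0.707 × 0.25 = 0.1767 in.
φr_n = 0.75 × 0.6 × 80 × 0.1767 = 6.363 kip/in.
L_req = P_u / φr_n = 120 / 6.363 = 18.86 in total.
Per side: 18.86 / 2 = 9.43 in.
Round up → use L = 9.5 in on each side.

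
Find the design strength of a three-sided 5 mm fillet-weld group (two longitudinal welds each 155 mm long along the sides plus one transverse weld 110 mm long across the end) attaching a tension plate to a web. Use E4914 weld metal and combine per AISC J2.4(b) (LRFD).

E49XX → F_EXX = 490 MPa.
t_e = 0.707 × 5 = 3.535 mm.
R_nwl = 0.6 × 490 × 3.535 × 310 × 10⁻³ = 322.2 kN (longitudinal, 2 welds).
R_nwt = 0.6 × 490 × 3.535 × 110 × 10⁻³ = 114.3 kN (transverse, base value).
(i) R_nwl + R_nwt = 436.5 kN; (ii) 0.85 R_nwl + 1.5 R_nwt = 445.3 kN.
R_n = max = 445.3 kN [governs: (ii)]; φR_n = 334 kN.

φR_n ≈ 334 kN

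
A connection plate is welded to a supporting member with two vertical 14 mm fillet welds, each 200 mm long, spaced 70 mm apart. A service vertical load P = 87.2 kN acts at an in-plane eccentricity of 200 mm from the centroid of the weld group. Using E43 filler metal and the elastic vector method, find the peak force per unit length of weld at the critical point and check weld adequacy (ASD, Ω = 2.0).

E43XX → F_EXX = 430 MPa.
Total weld length L_w = 400 mm. Treat welds as unit-width lines.
Polar moment about centroid: J = 2[d³/12 + d(b/2)²] = 2[200³/12 + 200×35²] = 1823000 mm³.
Direct shear f_v = P/L_w = 87.2×10³ / 400 = 218 N/mm (vertical).
Torsion M = P·e = 87.2×10³ × 200 = 17440000 N·mm.
Critical point at (x, y) = (35, 100) from centroid. f_tx = M·y/J = 956.5 N/mm; f_ty = M·x/J = 334.8 N/mm.
Resultant f_max = √[f_tx² + (f_v + f_ty)²] = √[956.5² + (218 + 334.8)²] = 1105 N/mm.
Capacity per unit length: r_n/Ω = (1/2.0) × 0.6 × 430 × (0.707 × 14) = 1277 N/mm.
1105 ≤ 1277 → adequate.

f_max ≈ 1100 N/mm; adequate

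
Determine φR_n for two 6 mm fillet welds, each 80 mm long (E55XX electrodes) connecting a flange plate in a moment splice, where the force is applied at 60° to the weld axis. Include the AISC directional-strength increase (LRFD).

φR_n ≈ 236 kN

E55XX → F_EXX = 550 MPa.
t_e = 0.707 × 6 = 4.242 mm; A_we = 4.242 × 160 = 678.7 mm².
Directional factor: 1.0 + 0.5 sin^1.5(60°) = 1.403.
F_nw = 0.6 × 550 × 1.403 = 463 MPa.
φR_n = 0.75 × 463 × 678.7 × 10⁻³ = 235.7 kN.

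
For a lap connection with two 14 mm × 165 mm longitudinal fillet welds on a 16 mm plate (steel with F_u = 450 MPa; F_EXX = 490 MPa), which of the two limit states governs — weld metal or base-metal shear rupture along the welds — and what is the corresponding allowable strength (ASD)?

t_e = 0.707 × 14 = 9.898 mm; L = 330 mm.
Weld metal: R_n/Ω = (1/2.0) × 0.6 × 490 × 9.898 × 330 × 10⁻³ = 480.2 kN.
Base metal (shear rupture): R_n/Ω = (1/2.0) × 0.6 × 450 × 16 × 330 × 10⁻³ = 712.8 kN.
Governing: weld metal.

R_n/Ω ≈ 480 kN (weld metal governs)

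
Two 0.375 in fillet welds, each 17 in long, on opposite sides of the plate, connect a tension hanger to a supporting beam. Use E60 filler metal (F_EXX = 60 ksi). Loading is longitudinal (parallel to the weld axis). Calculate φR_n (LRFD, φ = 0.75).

φR_n ≈ 243 kip

Effective throat t_e = 0.707 × 0.375 = 0.2651 in.
Total length L = 34 in; A_we = 0.2651 × 34 = 9.014 in².
F_nw = 0.6 F_EXX = 0.6 × 60 = 36 ksi.
φR_n = 0.75 × 36 × 9.014 = 243.4 kip.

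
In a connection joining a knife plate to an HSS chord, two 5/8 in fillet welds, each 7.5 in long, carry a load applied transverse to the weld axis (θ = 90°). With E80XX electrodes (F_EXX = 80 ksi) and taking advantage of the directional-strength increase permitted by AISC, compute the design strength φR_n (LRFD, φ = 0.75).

t_e = 0.707 × 0.625 = 0.4419 in; A_we = 0.4419 × 15 = 6.628 in².
Directional factor: 1.0 + 0.5 sin^1.5(90°) = 1.5.
F_nw = 0.6 × 80 × 1.5 = 72 ksi.
φR_n = 0.75 × 72 × 6.628 = 357.9 kips.

φR_n ≈ 358 kips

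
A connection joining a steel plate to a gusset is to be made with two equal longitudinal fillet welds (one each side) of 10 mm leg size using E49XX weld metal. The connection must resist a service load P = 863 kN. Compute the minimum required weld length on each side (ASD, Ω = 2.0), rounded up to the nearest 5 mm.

E49XX → F_EXX = 490 MPa.
Throat t_e = 0.707 × 10 = 7.07 mm.
r_n/Ω = (0.6 × 490 × 7.07) / 2.0 = 1039 N/mm = 1.039 kN/mm.
L_req = P / (r_n/Ω) = 863 / 1.039 = 830.4 mm total.
Per side: 830.4 / 2 = 415.2 mm.
Round up → use L = 420 mm on each side.

L = 420 mm on each side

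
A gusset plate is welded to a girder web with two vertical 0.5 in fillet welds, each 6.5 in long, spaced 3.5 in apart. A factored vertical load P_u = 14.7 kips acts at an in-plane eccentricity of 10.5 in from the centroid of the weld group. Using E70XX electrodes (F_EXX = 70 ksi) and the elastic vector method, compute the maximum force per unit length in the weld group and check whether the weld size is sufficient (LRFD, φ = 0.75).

f_max ≈ 7.26 kip/in; adequate

Total weld length L_w = 13 in. Treat welds as unit-width lines.
Polar moment about centroid: J = 2[d³/12 + d(b/2)²] = 2[6.5³/12 + 6.5×1.75²] = 85.58 in³.
Direct shear f_v = P/L_w = 14.7 / 13 = 1.131 kip/in (vertical).
Torsion M = P·e = 14.7 × 10.5 = 154.35 kip·in.
Critical point at (x, y) = (1.75, 3.25) from centroid. f_tx = M·y/J = 5.861 kip/in; f_ty = M·x/J = 3.156 kip/in.
Resultant f_max = √[f_tx² + (f_v + f_ty)²] = √[5.861² + (1.131 + 3.156)²] = 7.262 kip/in.
Capacity per unit length: φr_n = 0.75 × 0.6 × 70 × (0.707 × 0.5) = 11.14 kip/in.
7.262 ≤ 11.14 → adequate.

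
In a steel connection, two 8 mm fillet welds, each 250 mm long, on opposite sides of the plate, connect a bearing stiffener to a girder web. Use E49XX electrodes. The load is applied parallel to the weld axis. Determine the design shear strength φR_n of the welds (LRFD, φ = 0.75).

E49XX → F_EXX = 490 MPa.
Effective throat t_e = 0.707 × 8 = 5.656 mm.
Total length L = 500 mm; A_we = 5.656 × 500 = 2828 mm².
F_nw = 0.6 F_EXX = 0.6 × 490 = 294 MPa.
φR_n = 0.75 × 294 × 2828 × 10⁻³ = 623.6 kN.

φR_n ≈ 624 kN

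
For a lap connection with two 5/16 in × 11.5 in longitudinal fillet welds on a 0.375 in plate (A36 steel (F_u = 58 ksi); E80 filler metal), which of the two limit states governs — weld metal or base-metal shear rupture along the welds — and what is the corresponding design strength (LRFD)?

φR_n ≈ 183 kip (weld metal governs)

E80XX → F_EXX = 80 ksi.
t_e = 0.707 × 0.3125 = 0.2209 in; L = 23 in.
Weld metal: φR_n = 0.75 × 0.6 × 80 × 0.2209 × 23 = 182.9 kip.
Base metal (shear rupture): φR_n = 0.75 × 0.6 × 58 × 0.375 × 23 = 225.1 kip.
Governing: weld metal.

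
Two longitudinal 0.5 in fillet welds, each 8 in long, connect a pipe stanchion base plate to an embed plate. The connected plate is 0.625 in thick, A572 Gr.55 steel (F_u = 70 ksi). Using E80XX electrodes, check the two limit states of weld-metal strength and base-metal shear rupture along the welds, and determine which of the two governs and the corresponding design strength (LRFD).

φR_n ≈ 204 kip (weld metal governs)

E80XX → F_EXX = 80 ksi.
t_e = 0.707 × 0.5 = 0.3535 in; L = 16 in.
Weld metal: φR_n = 0.75 × 0.6 × 80 × 0.3535 × 16 = 203.6 kip.
Base metal (shear rupture): φR_n = 0.75 × 0.6 × 70 × 0.625 × 16 = 315 kip.
Governing: weld metal.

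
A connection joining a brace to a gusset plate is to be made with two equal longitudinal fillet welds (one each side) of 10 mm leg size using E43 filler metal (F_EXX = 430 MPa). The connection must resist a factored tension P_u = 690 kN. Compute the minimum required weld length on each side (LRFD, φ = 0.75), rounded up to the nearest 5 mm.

Throat t_e = 0.707 × 10 = 7.07 mm.
φr_n = 0.75 × 0.6 × 430 × 7.07 × 10⁻³ = 1.368 kN/mm.
L_req = P_u / φr_n = 690 / 1.368 = 504.4 mm total.
Per side: 504.4 / 2 = 252.2 mm.
Round up → use L = 255 mm on each side.

L = 255 mm on each side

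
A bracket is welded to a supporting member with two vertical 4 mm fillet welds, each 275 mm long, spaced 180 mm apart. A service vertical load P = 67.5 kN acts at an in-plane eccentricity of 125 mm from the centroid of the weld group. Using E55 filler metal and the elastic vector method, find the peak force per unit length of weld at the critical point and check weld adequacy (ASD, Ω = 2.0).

E55XX → F_EXX = 550 MPa.
Total weld length L_w = 550 mm. Treat welds as unit-width lines.
Polar moment about centroid: J = 2[d³/12 + d(b/2)²] = 2[275³/12 + 275×90²] = 7921000 mm³.
Direct shear f_v = P/L_w = 67.5×10³ / 550 = 122.7 N/mm (vertical).
Torsion M = P·e = 67.5×10³ × 125 = 8437500 N·mm.
Critical point at (x, y) = (90, 137.5) from centroid. f_tx = M·y/J = 146.5 N/mm; f_ty = M·x/J = 95.87 N/mm.
Resultant f_max = √[f_tx² + (f_v + f_ty)²] = √[146.5² + (122.7 + 95.87)²] = 263.1 N/mm.
Capacity per unit length: r_n/Ω = (1/2.0) × 0.6 × 550 × (0.707 × 4) = 466.6 N/mm.
263.1 ≤ 466.6 → adequate.

f_max ≈ 263 N/mm; adequate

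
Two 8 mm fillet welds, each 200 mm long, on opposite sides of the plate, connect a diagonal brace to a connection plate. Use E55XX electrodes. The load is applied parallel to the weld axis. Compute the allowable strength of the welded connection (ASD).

E55XX → F_EXX = 550 MPa.
Effective throat t_e = 0.707 × 8 = 5.656 mm.
Total length L = 400 mm; A_we = 5.656 × 400 = 2262 mm².
F_nw = 0.6 F_EXX = 0.6 × 550 = 330 MPa.
R_n = 330 × 2262 × 10⁻³ = 746.6 kN; R_n/Ω = 746.6/2.0 = 373.3 kN.

R_n/Ω ≈ 373 kN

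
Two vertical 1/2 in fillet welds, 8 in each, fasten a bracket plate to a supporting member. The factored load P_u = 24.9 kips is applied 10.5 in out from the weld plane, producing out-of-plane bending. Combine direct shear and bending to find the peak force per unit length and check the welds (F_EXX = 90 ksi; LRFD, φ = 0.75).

f_max ≈ 12.4 kip/in; adequate

L_w = 2 × 8 = 16 in; section modulus (unit throat) S = 2 × L²/6 = 21.33 in².
Direct shear f_v = P/L_w = 24.9/16 = 1.556 kip/in.
Moment M = P × e = 24.9 × 10.5 = 261.45 kip·in; bending f_b = M/S = 12.26 kip/in.
f_max = √(f_v² + f_b²) = √(1.556² + 12.26²) = 12.35 kip/in.
φr_n = 0.75 × 0.6 × 90 × (0.707 × 0.5) = 14.32 kip/in → adequate.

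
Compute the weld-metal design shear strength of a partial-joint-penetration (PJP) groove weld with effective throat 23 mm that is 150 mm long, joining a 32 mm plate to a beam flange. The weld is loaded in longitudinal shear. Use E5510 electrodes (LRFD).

E55XX → F_EXX = 550 MPa.
Effective throat (given) t_e = 23 mm.
A_we = 23 × 150 = 3450 mm².
F_nw = 0.6 F_EXX = 330 MPa.
φR_n = 0.75 × 330 × 3450 × 10⁻³ = 853.9 kN.

φR_n ≈ 854 kN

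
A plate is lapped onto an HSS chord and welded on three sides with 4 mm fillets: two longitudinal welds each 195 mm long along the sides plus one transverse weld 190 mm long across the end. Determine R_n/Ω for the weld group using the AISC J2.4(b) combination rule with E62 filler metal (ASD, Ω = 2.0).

E62XX → F_EXX = 620 MPa.
t_e = 0.707 × 4 = 2.828 mm.
R_nwl = 0.6 × 620 × 2.828 × 390 × 10⁻³ = 410.3 kN (longitudinal, 2 welds).
R_nwt = 0.6 × 620 × 2.828 × 190 × 10⁻³ = 199.9 kN (transverse, base value).
(i) R_nwl + R_nwt = 610.2 kN; (ii) 0.85 R_nwl + 1.5 R_nwt = 648.6 kN.
R_n = max = 648.6 kN [governs: (ii)]; R_n/Ω = 324.3 kN.

R_n/Ω ≈ 324 kN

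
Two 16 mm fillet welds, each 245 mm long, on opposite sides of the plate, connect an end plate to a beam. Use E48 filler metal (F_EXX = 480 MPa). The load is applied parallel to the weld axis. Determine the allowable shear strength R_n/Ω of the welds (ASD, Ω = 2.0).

R_n/Ω ≈ 798 kN

Effective throat t_e = 0.707 × 16 = 11.31 mm.
Total length L = 490 mm; A_we = 11.31 × 490 = 5543 mm².
F_nw = 0.6 F_EXX = 0.6 × 480 = 288 MPa.
R_n = 288 × 5543 × 10⁻³ = 1596 kN; R_n/Ω = 1596/2.0 = 798.2 kN.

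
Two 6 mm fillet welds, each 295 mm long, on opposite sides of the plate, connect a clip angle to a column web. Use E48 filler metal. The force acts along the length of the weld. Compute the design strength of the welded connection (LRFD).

E48XX → F_EXX = 480 MPa.
Effective throat t_e = 0.707 × 6 = 4.242 mm.
Total length L = 590 mm; A_we = 4.242 × 590 = 2503 mm².
F_nw = 0.6 F_EXX = 0.6 × 480 = 288 MPa.
φR_n = 0.75 × 288 × 2503 × 10⁻³ = 540.6 kN.

φR_n ≈ 541 kN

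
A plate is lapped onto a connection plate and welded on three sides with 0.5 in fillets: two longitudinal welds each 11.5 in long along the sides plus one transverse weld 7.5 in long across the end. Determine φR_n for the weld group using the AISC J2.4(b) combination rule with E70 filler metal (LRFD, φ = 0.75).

φR_n ≈ 343 kip

E70XX → F_EXX = 70 ksi.
t_e = 0.707 × 0.5 = 0.3535 in.
R_nwl = 0.6 × 70 × 0.3535 × 23 = 341.5 kip (longitudinal, 2 welds).
R_nwt = 0.6 × 70 × 0.3535 × 7.5 = 111.4 kip (transverse, base value).
(i) R_nwl + R_nwt = 452.8 kip; (ii) 0.85 R_nwl + 1.5 R_nwt = 457.3 kip.
R_n = max = 457.3 kip [governs: (ii)]; φR_n = 343 kip.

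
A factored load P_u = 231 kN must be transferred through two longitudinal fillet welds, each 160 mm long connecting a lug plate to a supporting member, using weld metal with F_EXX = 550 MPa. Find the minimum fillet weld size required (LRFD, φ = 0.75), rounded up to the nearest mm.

Total weld length L = 320 mm.
Required throat t_e = P_u / (φ × 0.6 F_EXX × L) = 231 / (0.75 × 0.6 × 550 × 320 × 10⁻³) = 2.917 mm.
Required leg w = t_e / 0.707 = 4.125 mm → use 5 mm.

w = 5 mm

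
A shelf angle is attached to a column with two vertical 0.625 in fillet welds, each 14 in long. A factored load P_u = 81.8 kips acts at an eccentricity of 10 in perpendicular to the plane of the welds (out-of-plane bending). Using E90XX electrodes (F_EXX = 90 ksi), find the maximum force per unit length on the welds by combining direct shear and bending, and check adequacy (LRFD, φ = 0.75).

L_w = 2 × 14 = 28 in; section modulus (unit throat) S = 2 × L²/6 = 65.33 in².
Direct shear f_v = P/L_w = 81.8/28 = 2.921 kip/in.
Moment M = P × e = 81.8 × 10 = 818 kip·in; bending f_b = M/S = 12.52 kip/in.
f_max = √(f_v² + f_b²) = √(2.921² + 12.52²) = 12.86 kip/in.
φr_n = 0.75 × 0.6 × 90 × (0.707 × 0.625) = 17.9 kip/in → adequate.

f_max ≈ 12.9 kip/in; adequate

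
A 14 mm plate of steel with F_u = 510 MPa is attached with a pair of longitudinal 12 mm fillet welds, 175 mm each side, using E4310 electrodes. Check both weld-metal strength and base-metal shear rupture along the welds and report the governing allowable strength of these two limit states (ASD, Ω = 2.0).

E43XX → F_EXX = 430 MPa.
t_e = 0.707 × 12 = 8.484 mm; L = 350 mm.
Weld metal: R_n/Ω = (1/2.0) × 0.6 × 430 × 8.484 × 350 × 10⁻³ = 383.1 kN.
Base metal (shear rupture): R_n/Ω = (1/2.0) × 0.6 × 510 × 14 × 350 × 10⁻³ = 749.7 kN.
Governing: weld metal.

R_n/Ω ≈ 383 kN (weld metal governs)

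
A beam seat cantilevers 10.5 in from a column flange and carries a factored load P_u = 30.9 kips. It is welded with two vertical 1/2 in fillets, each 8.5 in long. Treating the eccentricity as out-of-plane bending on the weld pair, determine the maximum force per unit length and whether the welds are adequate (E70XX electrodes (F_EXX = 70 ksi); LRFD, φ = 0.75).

L_w = 2 × 8.5 = 17 in; section modulus (unit throat) S = 2 × L²/6 = 24.08 in².
Direct shear f_v = P/L_w = 30.9/17 = 1.818 kip/in.
Moment M = P × e = 30.9 × 10.5 = 324.45 kip·in; bending f_b = M/S = 13.47 kip/in.
f_max = √(f_v² + f_b²) = √(1.818² + 13.47²) = 13.59 kip/in.
φr_n = 0.75 × 0.6 × 70 × (0.707 × 0.5) = 11.14 kip/in → NOT adequate.

f_max ≈ 13.6 kip/in; NOT adequate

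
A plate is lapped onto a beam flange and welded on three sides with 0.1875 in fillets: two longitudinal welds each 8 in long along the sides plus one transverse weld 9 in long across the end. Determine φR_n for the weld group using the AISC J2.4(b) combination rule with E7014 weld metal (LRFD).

φR_n ≈ 113 kips

E70XX → F_EXX = 70 ksi.
t_e = 0.707 × 0.1875 = 0.1326 in.
R_nwl = 0.6 × 70 × 0.1326 × 16 = 89.08 kips (longitudinal, 2 welds).
R_nwt = 0.6 × 70 × 0.1326 × 9 = 50.11 kips (transverse, base value).
(i) R_nwl + R_nwt = 139.2 kips; (ii) 0.85 R_nwl + 1.5 R_nwt = 150.9 kips.
R_n = max = 150.9 kips [governs: (ii)]; φR_n = 113.2 kips.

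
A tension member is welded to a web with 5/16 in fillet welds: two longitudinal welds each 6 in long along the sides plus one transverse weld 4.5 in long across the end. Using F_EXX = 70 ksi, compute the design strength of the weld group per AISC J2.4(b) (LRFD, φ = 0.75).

t_e = 0.707 × 0.3125 = 0.2209 in.
R_nwl = 0.6 × 70 × 0.2209 × 12 = 111.4 kip (longitudinal, 2 welds).
R_nwt = 0.6 × 70 × 0.2209 × 4.5 = 41.76 kip (transverse, base value).
(i) R_nwl + R_nwt = 153.1 kip; (ii) 0.85 R_nwl + 1.5 R_nwt = 157.3 kip.
R_n = max = 157.3 kip [governs: (ii)]; φR_n = 118 kip.

φR_n ≈ 118 kip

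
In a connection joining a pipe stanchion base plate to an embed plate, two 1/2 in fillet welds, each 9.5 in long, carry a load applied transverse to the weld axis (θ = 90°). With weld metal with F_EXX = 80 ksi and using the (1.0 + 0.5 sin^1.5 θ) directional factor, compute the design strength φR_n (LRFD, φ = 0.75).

t_e = 0.707 × 0.5 = 0.3535 in; A_we = 0.3535 × 19 = 6.716 in².
Directional factor: 1.0 + 0.5 sin^1.5(90°) = 1.5.
F_nw = 0.6 × 80 × 1.5 = 72 ksi.
φR_n = 0.75 × 72 × 6.716 = 362.7 kips.

φR_n ≈ 363 kips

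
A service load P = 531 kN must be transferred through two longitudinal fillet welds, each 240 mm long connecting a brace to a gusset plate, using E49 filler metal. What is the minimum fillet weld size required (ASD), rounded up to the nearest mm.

E49XX → F_EXX = 490 MPa.
Total weld length L = 480 mm.
Required throat t_e = P × Ω / (0.6 F_EXX × L) = 531 × 2.0 / (0.6 × 490 × 480 × 10⁻³) = 7.526 mm.
Required leg w = t_e / 0.707 = 10.64 mm → use 11 mm.

w = 11 mm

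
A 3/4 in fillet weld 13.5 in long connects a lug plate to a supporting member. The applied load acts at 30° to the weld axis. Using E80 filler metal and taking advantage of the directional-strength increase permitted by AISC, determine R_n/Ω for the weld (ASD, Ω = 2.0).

R_n/Ω ≈ 202 kip

E80XX → F_EXX = 80 ksi.
t_e = 0.707 × 0.75 = 0.5302 in; A_we = 0.5302 × 13.5 = 7.158 in².
Directional factor: 1.0 + 0.5 sin^1.5(30°) = 1.177.
F_nw = 0.6 × 80 × 1.177 = 56.49 ksi.
R_n/Ω = (56.49 × 7.158) / 2.0 = 202.2 kip.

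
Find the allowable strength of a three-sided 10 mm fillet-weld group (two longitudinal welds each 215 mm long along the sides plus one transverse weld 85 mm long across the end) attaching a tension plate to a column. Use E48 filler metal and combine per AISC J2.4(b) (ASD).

R_n/Ω ≈ 524 kN

E48XX → F_EXX = 480 MPa.
t_e = 0.707 × 10 = 7.07 mm.
R_nwl = 0.6 × 480 × 7.07 × 430 × 10⁻³ = 875.5 kN (longitudinal, 2 welds).
R_nwt = 0.6 × 480 × 7.07 × 85 × 10⁻³ = 173.1 kN (transverse, base value).
(i) R_nwl + R_nwt = 1049 kN; (ii) 0.85 R_nwl + 1.5 R_nwt = 1004 kN.
R_n = max = 1049 kN [governs: (i)]; R_n/Ω = 524.3 kN.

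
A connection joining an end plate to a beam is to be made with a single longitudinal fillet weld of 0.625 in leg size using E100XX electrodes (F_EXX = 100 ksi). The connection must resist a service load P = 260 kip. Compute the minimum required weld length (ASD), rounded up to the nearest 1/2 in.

Throat t_e = 0.707 × 0.625 = 0.4419 in.
r_n/Ω = (0.6 × 100 × 0.4419) / 2.0 = 13.26 kip/in.
L_req = P / (r_n/Ω) = 260 / 13.26 = 19.61 in total.
Round up → use L = 20 in.

L = 20 in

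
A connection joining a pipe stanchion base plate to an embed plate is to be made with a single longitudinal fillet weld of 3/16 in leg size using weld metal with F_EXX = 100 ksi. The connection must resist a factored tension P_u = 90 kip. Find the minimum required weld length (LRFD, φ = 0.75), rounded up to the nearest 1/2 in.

Throat t_e = 0.707 × 0.1875 = 0.1326 in.
φr_n = 0.75 × 0.6 × 100 × 0.1326 = 5.965 kip/in.
L_req = P_u / φr_n = 90 / 5.965 = 15.09 in total.
Round up → use L = 15.5 in.

L = 15.5 in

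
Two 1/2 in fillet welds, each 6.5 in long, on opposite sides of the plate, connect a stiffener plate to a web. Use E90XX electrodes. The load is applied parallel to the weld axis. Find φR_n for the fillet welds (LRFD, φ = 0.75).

φR_n ≈ 186 kips

E90XX → F_EXX = 90 ksi.
Effective throat t_e = 0.707 × 0.5 = 0.3535 in.
Total length L = 13 in; A_we = 0.3535 × 13 = 4.595 in².
F_nw = 0.6 F_EXX = 0.6 × 90 = 54 ksi.
φR_n = 0.75 × 54 × 4.595 = 186.1 kips.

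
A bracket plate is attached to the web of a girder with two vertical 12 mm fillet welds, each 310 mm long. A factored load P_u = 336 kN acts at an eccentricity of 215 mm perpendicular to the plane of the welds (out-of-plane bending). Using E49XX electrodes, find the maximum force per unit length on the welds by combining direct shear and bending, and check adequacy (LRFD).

E49XX → F_EXX = 490 MPa.
L_w = 2 × 310 = 620 mm; section modulus (unit throat) S = 2 × L²/6 = 32030 mm².
Direct shear f_v = P/L_w = 336×10³/620 = 541.9 N/mm.
Moment M = P × e = 336×10³ × 215 = 72240000 N·mm; bending f_b = M/S = 2255 N/mm.
f_max = √(f_v² + f_b²) = √(541.9² + 2255²) = 2319 N/mm.
φr_n = 0.75 × 0.6 × 490 × (0.707 × 12) = 1871 N/mm → NOT adequate.

f_max ≈ 2320 N/mm; NOT adequate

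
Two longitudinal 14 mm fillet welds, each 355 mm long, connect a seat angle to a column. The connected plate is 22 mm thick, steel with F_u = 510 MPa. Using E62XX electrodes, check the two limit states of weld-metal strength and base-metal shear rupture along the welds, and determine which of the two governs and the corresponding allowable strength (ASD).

R_n/Ω ≈ 1310 kN (weld metal governs)

E62XX → F_EXX = 620 MPa.
t_e = 0.707 × 14 = 9.898 mm; L = 710 mm.
Weld metal: R_n/Ω = (1/2.0) × 0.6 × 620 × 9.898 × 710 × 10⁻³ = 1307 kN.
Base metal (shear rupture): R_n/Ω = (1/2.0) × 0.6 × 510 × 22 × 710 × 10⁻³ = 2390 kN.
Governing: weld metal.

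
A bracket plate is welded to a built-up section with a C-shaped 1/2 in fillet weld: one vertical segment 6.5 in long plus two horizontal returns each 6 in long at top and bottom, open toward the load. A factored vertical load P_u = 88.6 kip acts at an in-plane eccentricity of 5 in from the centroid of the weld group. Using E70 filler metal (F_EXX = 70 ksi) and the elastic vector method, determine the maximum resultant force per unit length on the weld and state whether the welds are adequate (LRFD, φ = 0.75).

Total weld length L_w = 18.5 in. Treat welds as unit-width lines.
Centroid: x̄ = 2×6×3 / 18.5 = 1.946 in from the vertical weld.
Polar moment about centroid: J = I_x + I_y = [6.5³/12 + 2×6×3.25²] + [6.5×1.946² + 2(6³/12 + 6×1.054²)] = 223.6 in³.
Direct shear f_v = P/L_w = 88.6 / 18.5 = 4.789 kip/in (vertical).
Torsion M = P·e = 88.6 × 5 = 443 kip·in.
Critical point at (x, y) = (4.054, 3.25) from centroid. f_tx = M·y/J = 6.439 kip/in; f_ty = M·x/J = 8.033 kip/in.
Resultant f_max = √[f_tx² + (f_v + f_ty)²] = √[6.439² + (4.789 + 8.033)²] = 14.35 kip/in.
Capacity per unit length: φr_n = 0.75 × 0.6 × 70 × (0.707 × 0.5) = 11.14 kip/in.
14.35 > 11.14 → NOT adequate.

f_max ≈ 14.3 kip/in; NOT adequate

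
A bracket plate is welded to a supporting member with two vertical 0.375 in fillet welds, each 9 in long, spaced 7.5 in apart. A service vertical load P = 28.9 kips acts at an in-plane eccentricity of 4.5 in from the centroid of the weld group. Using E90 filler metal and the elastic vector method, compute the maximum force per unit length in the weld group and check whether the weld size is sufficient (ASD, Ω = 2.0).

E90XX → F_EXX = 90 ksi.
Total weld length L_w = 18 in. Treat welds as unit-width lines.
Polar moment about centroid: J = 2[d³/12 + d(b/2)²] = 2[9³/12 + 9×3.75²] = 374.6 in³.
Direct shear f_v = P/L_w = 28.9 / 18 = 1.606 kip/in (vertical).
Torsion M = P·e = 28.9 × 4.5 = 130.05 kip·in.
Critical point at (x, y) = (3.75, 4.5) from centroid. f_tx = M·y/J = 1.562 kip/in; f_ty = M·x/J = 1.302 kip/in.
Resultant f_max = √[f_tx² + (f_v + f_ty)²] = √[1.562² + (1.606 + 1.302)²] = 3.3 kip/in.
Capacity per unit length: r_n/Ω = (1/2.0) × 0.6 × 90 × (0.707 × 0.375) = 7.158 kip/in.
3.3 ≤ 7.158 → adequate.

f_max ≈ 3.3 kip/in; adequate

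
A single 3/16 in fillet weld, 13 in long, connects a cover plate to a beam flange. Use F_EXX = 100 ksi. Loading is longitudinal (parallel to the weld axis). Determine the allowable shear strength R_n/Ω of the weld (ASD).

R_n/Ω ≈ 51.7 kips

Effective throat t_e = 0.707 × 0.1875 = 0.1326 in.
Total length L = 13 in; A_we = 0.1326 × 13 = 1.723 in².
F_nw = 0.6 F_EXX = 0.6 × 100 = 60 ksi.
R_n = 60 × 1.723 = 103.4 kips; R_n/Ω = 103.4/2.0 = 51.7 kips.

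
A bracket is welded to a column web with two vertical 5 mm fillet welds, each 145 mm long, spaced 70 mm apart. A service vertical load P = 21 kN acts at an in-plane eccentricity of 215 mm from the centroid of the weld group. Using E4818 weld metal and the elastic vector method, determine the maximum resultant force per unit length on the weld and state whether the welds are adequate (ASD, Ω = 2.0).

E48XX → F_EXX = 480 MPa.
Total weld length L_w = 290 mm. Treat welds as unit-width lines.
Polar moment about centroid: J = 2[d³/12 + d(b/2)²] = 2[145³/12 + 145×35²] = 863400 mm³.
Direct shear f_v = P/L_w = 21×10³ / 290 = 72.41 N/mm (vertical).
Torsion M = P·e = 21×10³ × 215 = 4515000 N·mm.
Critical point at (x, y) = (35, 72.5) from centroid. f_tx = M·y/J = 379.1 N/mm; f_ty = M·x/J = 183 N/mm.
Resultant f_max = √[f_tx² + (f_v + f_ty)²] = √[379.1² + (72.41 + 183)²] = 457.2 N/mm.
Capacity per unit length: r_n/Ω = (1/2.0) × 0.6 × 480 × (0.707 × 5) = 509 N/mm.
457.2 ≤ 509 → adequate.

f_max ≈ 457 N/mm; adequate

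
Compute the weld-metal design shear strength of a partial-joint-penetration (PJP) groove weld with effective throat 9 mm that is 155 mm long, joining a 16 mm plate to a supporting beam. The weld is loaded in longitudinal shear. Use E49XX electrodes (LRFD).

φR_n ≈ 308 kN

E49XX → F_EXX = 490 MPa.
Effective throat (given) t_e = 9 mm.
A_we = 9 × 155 = 1395 mm².
F_nw = 0.6 F_EXX = 294 MPa.
φR_n = 0.75 × 294 × 1395 × 10⁻³ = 307.6 kN.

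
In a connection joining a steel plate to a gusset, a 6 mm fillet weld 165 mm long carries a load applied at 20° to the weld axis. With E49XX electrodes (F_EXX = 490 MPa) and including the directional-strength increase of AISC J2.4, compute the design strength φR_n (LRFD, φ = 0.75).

t_e = 0.707 × 6 = 4.242 mm; A_we = 4.242 × 165 = 699.9 mm².
Directional factor: 1.0 + 0.5 sin^1.5(20°) = 1.1.
F_nw = 0.6 × 490 × 1.1 = 323.4 MPa.
φR_n = 0.75 × 323.4 × 699.9 × 10⁻³ = 169.8 kN.

φR_n ≈ 170 kN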